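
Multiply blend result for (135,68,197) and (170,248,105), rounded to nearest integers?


Multiply: C = A×B/255, rounded to nearest integer
R: 135×170/255 = 22950/255 ≈ 90.000 → 90
G: 68×248/255 = 16864/255 ≈ 66.133 → 66
B: 197×105/255 = 20685/255 ≈ 81.118 → 81
= RGB(90, 66, 81)


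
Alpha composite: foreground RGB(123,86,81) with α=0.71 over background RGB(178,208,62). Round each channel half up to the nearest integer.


C = α×F + (1-α)×B, with 1-α = 0.29
R: 0.71×123 + 0.29×178 = 87.33 + 51.62 = 138.95 → 139
G: 0.71×86 + 0.29×208 = 61.06 + 60.32 = 121.38 → 121
B: 0.71×81 + 0.29×62 = 57.51 + 17.98 = 75.49 → 75
= RGB(139, 121, 75)


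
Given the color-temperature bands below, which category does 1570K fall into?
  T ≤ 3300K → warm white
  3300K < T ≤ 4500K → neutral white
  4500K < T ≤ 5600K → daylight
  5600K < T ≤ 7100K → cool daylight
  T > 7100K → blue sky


Temperature: 1570K
1570K ≤ 3300K → warm white
Classification: warm white


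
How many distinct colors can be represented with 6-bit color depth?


Colors = 2^bits = 2^6
= 64 colors


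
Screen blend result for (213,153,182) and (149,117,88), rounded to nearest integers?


Screen: C = 255 - (255-A)×(255-B)/255, rounded to nearest integer
R: 255 - (255-213)×(255-149)/255 = 255 - 4452/255 ≈ 255 - 17.459 = 237.541 → 238
G: 255 - (255-153)×(255-117)/255 = 255 - 14076/255 ≈ 255 - 55.200 = 199.800 → 200
B: 255 - (255-182)×(255-88)/255 = 255 - 12191/255 ≈ 255 - 47.808 = 207.192 → 207
= RGB(238, 200, 207)


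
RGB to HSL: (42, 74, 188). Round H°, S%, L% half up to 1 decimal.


Normalize: R'=42/255≈0.1647, G'=74/255≈0.2902, B'=188/255≈0.7373
Max=188/255, Min=42/255, Δ=Max-Min=146/255
L = (Max+Min)/2 = (188+42)/510 = 230/510 = 0.45098… → L = 45.1%
L ≤ 0.5 → S = Δ/(Max+Min) = 146/(188+42) = 146/230 = 0.63478… → S = 63.5%
(the 1/255 factors cancel in S and H, so raw channel differences can be used)
Max is B' → H = 60 × ((R-G)/Δ + 4) = 60 × ((42-74)/146 + 4)
  -32/146 + 4 = -0.2191… + 4 = 3.7808…
  H = 60 × 3.7808… = 226.849…° → H = 226.8°
= HSL(226.8°, 63.5%, 45.1%)


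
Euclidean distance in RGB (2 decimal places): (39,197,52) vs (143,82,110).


d = √[(R₁-R₂)² + (G₁-G₂)² + (B₁-B₂)²]
d = √[(39-143)² + (197-82)² + (52-110)²]
d = √[10816 + 13225 + 3364]
d = √27405
d ≈ 165.54


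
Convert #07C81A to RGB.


07 → 7 (R)
C8 → 200 (G)
1A → 26 (B)
= RGB(7, 200, 26)


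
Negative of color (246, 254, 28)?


Invert: (255-R, 255-G, 255-B)
R: 255-246 = 9
G: 255-254 = 1
B: 255-28 = 227
= RGB(9, 1, 227)


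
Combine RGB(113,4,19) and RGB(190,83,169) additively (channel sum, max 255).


Additive: each channel = min(255, C₁+C₂)
R: 113+190 = 303 → 255
G: 4+83 = 87 → 87
B: 19+169 = 188 → 188
= RGB(255, 87, 188)


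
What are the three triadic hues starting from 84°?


Triadic: equally spaced at 120° intervals
H1 = 84°
H2 = (84 + 120) mod 360 = 204°
H3 = (84 + 240) mod 360 = 324°
Triadic = 84°, 204°, 324°


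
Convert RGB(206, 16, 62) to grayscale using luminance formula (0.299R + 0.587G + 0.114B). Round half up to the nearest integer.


Gray = 0.299×R + 0.587×G + 0.114×B
Gray = 0.299×206 + 0.587×16 + 0.114×62
Gray = 61.594 + 9.392 + 7.068
Gray = 78.054 → round half up → 78
Gray = 78


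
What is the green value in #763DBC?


Color: #763DBC
R = 76 = 118
G = 3D = 61
B = BC = 188
Green = 61


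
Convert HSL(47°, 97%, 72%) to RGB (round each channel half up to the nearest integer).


H=47°, S=0.97, L=0.72
C = (1-|2L-1|)×S = (1-|0.44|)×0.97 = 0.5432
H' = H/60 = 47/60 ≈ 0.7833; X = C×(1-|H' mod 2 - 1|) ≈ 0.4255
m = L - C/2 = 0.72 - 0.2716 = 0.4484
Sector ⌊H'⌋ = 0 → (R',G',B') = (0.5432, ≈0.4255, 0.0)
RGB = ((R'+m)×255, (G'+m)×255, (B'+m)×255) = (252.858, 222.8462, 114.342)
Round half up → RGB(253, 223, 114)


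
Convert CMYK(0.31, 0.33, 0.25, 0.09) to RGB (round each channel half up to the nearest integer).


R = 255 × (1-C) × (1-K) = 255 × 0.69 × 0.91 = 160.1145 → 160
G = 255 × (1-M) × (1-K) = 255 × 0.67 × 0.91 = 155.4735 → 155
B = 255 × (1-Y) × (1-K) = 255 × 0.75 × 0.91 = 174.0375 → 174
= RGB(160, 155, 174)


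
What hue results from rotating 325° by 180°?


New hue = (H + rotation) mod 360
New hue = (325 + 180) mod 360
= 505 mod 360
= 145°


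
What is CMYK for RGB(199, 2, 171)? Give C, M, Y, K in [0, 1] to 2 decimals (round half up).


R'=199/255≈0.7804, G'=2/255≈0.0078, B'=171/255≈0.6706
K = 1 - max(R',G',B') = 1 - 199/255 = 56/255 = 0.21960… → 0.22
(1-R'-K)/(1-K) simplifies to (max-R)/max with max = 199:
C = (199-199)/199 = 0/199 = 0 → 0.00
M = (199-2)/199 = 197/199 = 0.98994… → 0.99
Y = (199-171)/199 = 28/199 = 0.14070… → 0.14
= CMYK(0.00, 0.99, 0.14, 0.22)


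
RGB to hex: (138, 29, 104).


R = 138 → 8A (hex)
G = 29 → 1D (hex)
B = 104 → 68 (hex)
Hex = #8A1D68


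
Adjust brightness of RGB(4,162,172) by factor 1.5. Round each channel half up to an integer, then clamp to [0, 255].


Multiply each channel by 1.5, round half up, clamp to [0, 255]
R: 4×1.5 = 6
G: 162×1.5 = 243
B: 172×1.5 = 258 → clamp → 255
= RGB(6, 243, 255)


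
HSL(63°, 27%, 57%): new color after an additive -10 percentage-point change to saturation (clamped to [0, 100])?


Original S = 27%
Adjustment = -10 percentage points
New S = 27 + (-10) = 17
Clamp to [0, 100] → 17
= HSL(63°, 17%, 57%)


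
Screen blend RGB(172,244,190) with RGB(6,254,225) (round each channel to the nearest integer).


Screen: C = 255 - (255-A)×(255-B)/255, rounded to nearest integer
R: 255 - (255-172)×(255-6)/255 = 255 - 20667/255 ≈ 255 - 81.047 = 173.953 → 174
G: 255 - (255-244)×(255-254)/255 = 255 - 11/255 ≈ 255 - 0.043 = 254.957 → 255
B: 255 - (255-190)×(255-225)/255 = 255 - 1950/255 ≈ 255 - 7.647 = 247.353 → 247
= RGB(174, 255, 247)


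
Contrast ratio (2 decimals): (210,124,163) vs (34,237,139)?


Linearize each sRGB channel c=v/255: c/12.92 if c ≤ 0.04045 else ((c+0.055)/1.055)^2.4
L = 0.2126×R_lin + 0.7152×G_lin + 0.0722×B_lin
Color 1 (210,124,163):
  R=210: 210/255≈0.8235 > 0.04045 → ((0.8235+0.055)/1.055)^2.4 ≈ 0.64448
  G=124: 124/255≈0.4863 > 0.04045 → ((0.4863+0.055)/1.055)^2.4 ≈ 0.20156
  B=163: 163/255≈0.6392 > 0.04045 → ((0.6392+0.055)/1.055)^2.4 ≈ 0.36625
  L1 = 0.2126×0.64448 + 0.7152×0.20156 + 0.0722×0.36625 ≈ 0.30761
Color 2 (34,237,139):
  R=34: 34/255≈0.1333 > 0.04045 → ((0.1333+0.055)/1.055)^2.4 ≈ 0.01600
  G=237: 237/255≈0.9294 > 0.04045 → ((0.9294+0.055)/1.055)^2.4 ≈ 0.84687
  B=139: 139/255≈0.5451 > 0.04045 → ((0.5451+0.055)/1.055)^2.4 ≈ 0.25818
  L2 = 0.2126×0.01600 + 0.7152×0.84687 + 0.0722×0.25818 ≈ 0.62773
Lighter = 0.62773, Darker = 0.30761
Ratio = (L_lighter + 0.05) / (L_darker + 0.05)
Ratio = (0.62773 + 0.05) / (0.30761 + 0.05) = 0.67773 / 0.35761 ≈ 1.8951
Ratio ≈ 1.90:1


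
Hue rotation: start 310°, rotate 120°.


New hue = (H + rotation) mod 360
New hue = (310 + 120) mod 360
= 430 mod 360
= 70°


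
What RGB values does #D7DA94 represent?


D7 → 215 (R)
DA → 218 (G)
94 → 148 (B)
= RGB(215, 218, 148)


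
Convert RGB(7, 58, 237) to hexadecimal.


R = 7 → 07 (hex)
G = 58 → 3A (hex)
B = 237 → ED (hex)
Hex = #073AED


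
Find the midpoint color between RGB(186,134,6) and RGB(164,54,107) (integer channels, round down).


Midpoint: each channel = ⌊(C₁+C₂)/2⌋
R: ⌊(186+164)/2⌋ = 175
G: ⌊(134+54)/2⌋ = 94
B: ⌊(6+107)/2⌋ = 56
= RGB(175, 94, 56)


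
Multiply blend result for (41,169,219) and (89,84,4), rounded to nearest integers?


Multiply: C = A×B/255, rounded to nearest integer
R: 41×89/255 = 3649/255 ≈ 14.310 → 14
G: 169×84/255 = 14196/255 ≈ 55.671 → 56
B: 219×4/255 = 876/255 ≈ 3.435 → 3
= RGB(14, 56, 3)


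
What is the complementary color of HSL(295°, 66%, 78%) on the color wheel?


Complement = opposite side of color wheel = hue + 180°
H' = (295 + 180) mod 360 = 115°
S and L unchanged.
= HSL(115°, 66%, 78%)


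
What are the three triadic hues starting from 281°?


Triadic: equally spaced at 120° intervals
H1 = 281°
H2 = (281 + 120) mod 360 = 41°
H3 = (281 + 240) mod 360 = 161°
Triadic = 281°, 41°, 161°


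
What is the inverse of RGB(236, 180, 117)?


Invert: (255-R, 255-G, 255-B)
R: 255-236 = 19
G: 255-180 = 75
B: 255-117 = 138
= RGB(19, 75, 138)


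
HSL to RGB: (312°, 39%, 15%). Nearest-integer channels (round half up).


H=312°, S=0.39, L=0.15
C = (1-|2L-1|)×S = (1-|-0.70|)×0.39 = 0.117
H' = H/60 = 312/60 ≈ 5.2000; X = C×(1-|H' mod 2 - 1|) = 0.0936
m = L - C/2 = 0.15 - 0.0585 = 0.0915
Sector ⌊H'⌋ = 5 → (R',G',B') = (0.117, 0.0, 0.0936)
RGB = ((R'+m)×255, (G'+m)×255, (B'+m)×255) = (53.1675, 23.3325, 47.2005)
Round half up → RGB(53, 23, 47)


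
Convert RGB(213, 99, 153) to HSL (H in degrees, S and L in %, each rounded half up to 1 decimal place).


Normalize: R'=213/255≈0.8353, G'=99/255≈0.3882, B'=153/255≈0.6000
Max=213/255, Min=99/255, Δ=Max-Min=114/255
L = (Max+Min)/2 = (213+99)/510 = 312/510 = 0.61176… → L = 61.2%
L > 0.5 → S = Δ/(2-Max-Min) = 114/(510-213-99) = 114/198 = 0.57575… → S = 57.6%
(the 1/255 factors cancel in S and H, so raw channel differences can be used)
Max is R' → H = 60 × (((G-B)/Δ) mod 6) = 60 × (((99-153)/114) mod 6)
  (-54)/114 = -0.4736…; negative, so add 6 → 5.5263…
  H = 60 × 5.5263… = 331.578…° → H = 331.6°
= HSL(331.6°, 57.6%, 61.2%)


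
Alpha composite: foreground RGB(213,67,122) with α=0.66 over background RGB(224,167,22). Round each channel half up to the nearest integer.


C = α×F + (1-α)×B, with 1-α = 0.34
R: 0.66×213 + 0.34×224 = 140.58 + 76.16 = 216.74 → 217
G: 0.66×67 + 0.34×167 = 44.22 + 56.78 = 101.00 → 101
B: 0.66×122 + 0.34×22 = 80.52 + 7.48 = 88.00 → 88
= RGB(217, 101, 88)


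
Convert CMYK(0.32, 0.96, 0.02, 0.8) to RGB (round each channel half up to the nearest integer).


R = 255 × (1-C) × (1-K) = 255 × 0.68 × 0.20 = 34.68 → 35
G = 255 × (1-M) × (1-K) = 255 × 0.04 × 0.20 = 2.04 → 2
B = 255 × (1-Y) × (1-K) = 255 × 0.98 × 0.20 = 49.98 → 50
= RGB(35, 2, 50)


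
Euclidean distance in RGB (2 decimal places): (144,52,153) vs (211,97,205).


d = √[(R₁-R₂)² + (G₁-G₂)² + (B₁-B₂)²]
d = √[(144-211)² + (52-97)² + (153-205)²]
d = √[4489 + 2025 + 2704]
d = √9218
d ≈ 96.01


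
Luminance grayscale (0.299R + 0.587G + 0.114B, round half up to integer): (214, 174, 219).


Gray = 0.299×R + 0.587×G + 0.114×B
Gray = 0.299×214 + 0.587×174 + 0.114×219
Gray = 63.986 + 102.138 + 24.966
Gray = 191.090 → round half up → 191
Gray = 191


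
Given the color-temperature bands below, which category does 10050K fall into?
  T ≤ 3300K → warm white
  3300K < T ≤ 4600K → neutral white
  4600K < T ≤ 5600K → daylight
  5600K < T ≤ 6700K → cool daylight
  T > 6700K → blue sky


Temperature: 10050K
10050K > 6700K → blue sky
Classification: blue sky


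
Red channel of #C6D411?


Color: #C6D411
R = C6 = 198
G = D4 = 212
B = 11 = 17
Red = 198


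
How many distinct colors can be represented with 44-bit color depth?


Colors = 2^bits = 2^44
= 17,592,186,044,416 colors


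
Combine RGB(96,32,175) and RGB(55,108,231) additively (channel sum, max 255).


Additive: each channel = min(255, C₁+C₂)
R: 96+55 = 151 → 151
G: 32+108 = 140 → 140
B: 175+231 = 406 → 255
= RGB(151, 140, 255)


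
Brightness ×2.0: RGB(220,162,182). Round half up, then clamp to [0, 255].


Multiply each channel by 2.0, round half up, clamp to [0, 255]
R: 220×2.0 = 440 → clamp → 255
G: 162×2.0 = 324 → clamp → 255
B: 182×2.0 = 364 → clamp → 255
= RGB(255, 255, 255)


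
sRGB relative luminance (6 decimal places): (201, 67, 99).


Linearize each channel (sRGB transfer function): c = v/255; c_lin = c/12.92 if c ≤ 0.04045, else ((c+0.055)/1.055)^2.4
  R: 201/255 ≈ 0.788235 > 0.04045 → ((0.788235+0.055)/1.055)^2.4 ≈ 0.584078
  G: 67/255 ≈ 0.262745 > 0.04045 → ((0.262745+0.055)/1.055)^2.4 ≈ 0.056128
  B: 99/255 ≈ 0.388235 > 0.04045 → ((0.388235+0.055)/1.055)^2.4 ≈ 0.124772
R_lin = 0.584078, G_lin = 0.056128, B_lin = 0.124772
L = 0.2126×R + 0.7152×G + 0.0722×B
L = 0.2126×0.584078 + 0.7152×0.056128 + 0.0722×0.124772
L ≈ 0.173327


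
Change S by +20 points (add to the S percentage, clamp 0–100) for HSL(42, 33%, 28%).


Original S = 33%
Adjustment = +20 percentage points
New S = 33 + (20) = 53
Clamp to [0, 100] → 53
= HSL(42°, 53%, 28%)


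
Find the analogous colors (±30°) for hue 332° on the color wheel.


Base hue: 332°
Left analog: (332 - 30) mod 360 = 302°
Right analog: (332 + 30) mod 360 = 2°
Analogous hues = 302° and 2°


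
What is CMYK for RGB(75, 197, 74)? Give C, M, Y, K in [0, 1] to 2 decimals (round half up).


R'=75/255≈0.2941, G'=197/255≈0.7725, B'=74/255≈0.2902
K = 1 - max(R',G',B') = 1 - 197/255 = 58/255 = 0.22745… → 0.23
(1-R'-K)/(1-K) simplifies to (max-R)/max with max = 197:
C = (197-75)/197 = 122/197 = 0.61928… → 0.62
M = (197-197)/197 = 0/197 = 0 → 0.00
Y = (197-74)/197 = 123/197 = 0.62436… → 0.62
= CMYK(0.62, 0.00, 0.62, 0.23)


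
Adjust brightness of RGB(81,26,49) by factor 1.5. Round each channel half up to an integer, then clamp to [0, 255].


Multiply each channel by 1.5, round half up, clamp to [0, 255]
R: 81×1.5 = 121.5 → round → 122
G: 26×1.5 = 39
B: 49×1.5 = 73.5 → round → 74
= RGB(122, 39, 74)


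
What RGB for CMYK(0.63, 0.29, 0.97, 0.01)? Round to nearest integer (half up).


R = 255 × (1-C) × (1-K) = 255 × 0.37 × 0.99 = 93.4065 → 93
G = 255 × (1-M) × (1-K) = 255 × 0.71 × 0.99 = 179.2395 → 179
B = 255 × (1-Y) × (1-K) = 255 × 0.03 × 0.99 = 7.5735 → 8
= RGB(93, 179, 8)


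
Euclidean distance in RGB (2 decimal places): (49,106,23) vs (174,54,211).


d = √[(R₁-R₂)² + (G₁-G₂)² + (B₁-B₂)²]
d = √[(49-174)² + (106-54)² + (23-211)²]
d = √[15625 + 2704 + 35344]
d = √53673
d ≈ 231.67


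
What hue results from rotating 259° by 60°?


New hue = (H + rotation) mod 360
New hue = (259 + 60) mod 360
= 319 mod 360
= 319°


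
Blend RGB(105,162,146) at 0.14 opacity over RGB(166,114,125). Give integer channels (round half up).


C = α×F + (1-α)×B, with 1-α = 0.86
R: 0.14×105 + 0.86×166 = 14.70 + 142.76 = 157.46 → 157
G: 0.14×162 + 0.86×114 = 22.68 + 98.04 = 120.72 → 121
B: 0.14×146 + 0.86×125 = 20.44 + 107.50 = 127.94 → 128
= RGB(157, 121, 128)


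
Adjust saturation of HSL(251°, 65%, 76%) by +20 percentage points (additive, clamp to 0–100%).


Original S = 65%
Adjustment = +20 percentage points
New S = 65 + (20) = 85
Clamp to [0, 100] → 85
= HSL(251°, 85%, 76%)


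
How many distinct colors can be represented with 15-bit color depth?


Colors = 2^bits = 2^15
= 32,768 colors


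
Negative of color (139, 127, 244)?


Invert: (255-R, 255-G, 255-B)
R: 255-139 = 116
G: 255-127 = 128
B: 255-244 = 11
= RGB(116, 128, 11)


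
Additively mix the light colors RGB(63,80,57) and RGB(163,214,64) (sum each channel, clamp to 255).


Additive: each channel = min(255, C₁+C₂)
R: 63+163 = 226 → 226
G: 80+214 = 294 → 255
B: 57+64 = 121 → 121
= RGB(226, 255, 121)


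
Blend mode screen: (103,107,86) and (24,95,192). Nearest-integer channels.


Screen: C = 255 - (255-A)×(255-B)/255, rounded to nearest integer
R: 255 - (255-103)×(255-24)/255 = 255 - 35112/255 ≈ 255 - 137.694 = 117.306 → 117
G: 255 - (255-107)×(255-95)/255 = 255 - 23680/255 ≈ 255 - 92.863 = 162.137 → 162
B: 255 - (255-86)×(255-192)/255 = 255 - 10647/255 ≈ 255 - 41.753 = 213.247 → 213
= RGB(117, 162, 213)


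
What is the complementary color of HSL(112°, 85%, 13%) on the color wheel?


Complement = opposite side of color wheel = hue + 180°
H' = (112 + 180) mod 360 = 292°
S and L unchanged.
= HSL(292°, 85%, 13%)


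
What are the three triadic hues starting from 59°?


Triadic: equally spaced at 120° intervals
H1 = 59°
H2 = (59 + 120) mod 360 = 179°
H3 = (59 + 240) mod 360 = 299°
Triadic = 59°, 179°, 299°


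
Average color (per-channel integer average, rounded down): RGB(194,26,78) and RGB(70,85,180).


Midpoint: each channel = ⌊(C₁+C₂)/2⌋
R: ⌊(194+70)/2⌋ = 132
G: ⌊(26+85)/2⌋ = 55
B: ⌊(78+180)/2⌋ = 129
= RGB(132, 55, 129)


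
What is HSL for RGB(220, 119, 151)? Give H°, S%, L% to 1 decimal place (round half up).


Normalize: R'=220/255≈0.8627, G'=119/255≈0.4667, B'=151/255≈0.5922
Max=220/255, Min=119/255, Δ=Max-Min=101/255
L = (Max+Min)/2 = (220+119)/510 = 339/510 = 0.66470… → L = 66.5%
L > 0.5 → S = Δ/(2-Max-Min) = 101/(510-220-119) = 101/171 = 0.59064… → S = 59.1%
(the 1/255 factors cancel in S and H, so raw channel differences can be used)
Max is R' → H = 60 × (((G-B)/Δ) mod 6) = 60 × (((119-151)/101) mod 6)
  (-32)/101 = -0.3168…; negative, so add 6 → 5.6831…
  H = 60 × 5.6831… = 340.990…° → H = 341.0°
= HSL(341.0°, 59.1%, 66.5%)


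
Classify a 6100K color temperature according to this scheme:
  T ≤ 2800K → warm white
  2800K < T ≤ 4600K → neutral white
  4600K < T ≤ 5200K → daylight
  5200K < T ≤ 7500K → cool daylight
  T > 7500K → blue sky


Temperature: 6100K
5200K < 6100K ≤ 7500K → cool daylight
Classification: cool daylight


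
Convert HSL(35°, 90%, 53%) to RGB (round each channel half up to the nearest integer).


H=35°, S=0.90, L=0.53
C = (1-|2L-1|)×S = (1-|0.06|)×0.90 = 0.846
H' = H/60 = 35/60 ≈ 0.5833; X = C×(1-|H' mod 2 - 1|) = 0.4935
m = L - C/2 = 0.53 - 0.423 = 0.107
Sector ⌊H'⌋ = 0 → (R',G',B') = (0.846, 0.4935, 0.0)
RGB = ((R'+m)×255, (G'+m)×255, (B'+m)×255) = (243.015, 153.1275, 27.285)
Round half up → RGB(243, 153, 27)


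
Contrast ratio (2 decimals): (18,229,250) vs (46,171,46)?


Linearize each sRGB channel c=v/255: c/12.92 if c ≤ 0.04045 else ((c+0.055)/1.055)^2.4
L = 0.2126×R_lin + 0.7152×G_lin + 0.0722×B_lin
Color 1 (18,229,250):
  R=18: 18/255≈0.0706 > 0.04045 → ((0.0706+0.055)/1.055)^2.4 ≈ 0.00605
  G=229: 229/255≈0.8980 > 0.04045 → ((0.8980+0.055)/1.055)^2.4 ≈ 0.78354
  B=250: 250/255≈0.9804 > 0.04045 → ((0.9804+0.055)/1.055)^2.4 ≈ 0.95597
  L1 = 0.2126×0.00605 + 0.7152×0.78354 + 0.0722×0.95597 ≈ 0.63069
Color 2 (46,171,46):
  R=46: 46/255≈0.1804 > 0.04045 → ((0.1804+0.055)/1.055)^2.4 ≈ 0.02732
  G=171: 171/255≈0.6706 > 0.04045 → ((0.6706+0.055)/1.055)^2.4 ≈ 0.40724
  B=46: 46/255≈0.1804 > 0.04045 → ((0.1804+0.055)/1.055)^2.4 ≈ 0.02732
  L2 = 0.2126×0.02732 + 0.7152×0.40724 + 0.0722×0.02732 ≈ 0.29904
Lighter = 0.63069, Darker = 0.29904
Ratio = (L_lighter + 0.05) / (L_darker + 0.05)
Ratio = (0.63069 + 0.05) / (0.29904 + 0.05) = 0.68069 / 0.34904 ≈ 1.9502
Ratio ≈ 1.95:1


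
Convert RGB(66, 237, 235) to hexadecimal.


R = 66 → 42 (hex)
G = 237 → ED (hex)
B = 235 → EB (hex)
Hex = #42EDEB


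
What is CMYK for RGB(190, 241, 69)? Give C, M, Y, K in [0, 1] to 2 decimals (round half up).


R'=190/255≈0.7451, G'=241/255≈0.9451, B'=69/255≈0.2706
K = 1 - max(R',G',B') = 1 - 241/255 = 14/255 = 0.05490… → 0.05
(1-R'-K)/(1-K) simplifies to (max-R)/max with max = 241:
C = (241-190)/241 = 51/241 = 0.21161… → 0.21
M = (241-241)/241 = 0/241 = 0 → 0.00
Y = (241-69)/241 = 172/241 = 0.71369… → 0.71
= CMYK(0.21, 0.00, 0.71, 0.05)


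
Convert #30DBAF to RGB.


30 → 48 (R)
DB → 219 (G)
AF → 175 (B)
= RGB(48, 219, 175)


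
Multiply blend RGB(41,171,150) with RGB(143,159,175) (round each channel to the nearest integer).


Multiply: C = A×B/255, rounded to nearest integer
R: 41×143/255 = 5863/255 ≈ 22.992 → 23
G: 171×159/255 = 27189/255 ≈ 106.624 → 107
B: 150×175/255 = 26250/255 ≈ 102.941 → 103
= RGB(23, 107, 103)


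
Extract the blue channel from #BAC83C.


Color: #BAC83C
R = BA = 186
G = C8 = 200
B = 3C = 60
Blue = 60


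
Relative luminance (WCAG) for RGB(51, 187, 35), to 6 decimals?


Linearize each channel (sRGB transfer function): c = v/255; c_lin = c/12.92 if c ≤ 0.04045, else ((c+0.055)/1.055)^2.4
  R: 51/255 ≈ 0.200000 > 0.04045 → ((0.200000+0.055)/1.055)^2.4 ≈ 0.033105
  G: 187/255 ≈ 0.733333 > 0.04045 → ((0.733333+0.055)/1.055)^2.4 ≈ 0.496933
  B: 35/255 ≈ 0.137255 > 0.04045 → ((0.137255+0.055)/1.055)^2.4 ≈ 0.016807
R_lin = 0.033105, G_lin = 0.496933, B_lin = 0.016807
L = 0.2126×R + 0.7152×G + 0.0722×B
L = 0.2126×0.033105 + 0.7152×0.496933 + 0.0722×0.016807
L ≈ 0.363658


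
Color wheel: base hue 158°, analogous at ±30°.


Base hue: 158°
Left analog: (158 - 30) mod 360 = 128°
Right analog: (158 + 30) mod 360 = 188°
Analogous hues = 128° and 188°


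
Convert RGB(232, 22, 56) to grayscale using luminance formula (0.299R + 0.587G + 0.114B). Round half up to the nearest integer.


Gray = 0.299×R + 0.587×G + 0.114×B
Gray = 0.299×232 + 0.587×22 + 0.114×56
Gray = 69.368 + 12.914 + 6.384
Gray = 88.666 → round half up → 89
Gray = 89


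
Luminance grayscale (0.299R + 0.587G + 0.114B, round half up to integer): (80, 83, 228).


Gray = 0.299×R + 0.587×G + 0.114×B
Gray = 0.299×80 + 0.587×83 + 0.114×228
Gray = 23.920 + 48.721 + 25.992
Gray = 98.633 → round half up → 99
Gray = 99


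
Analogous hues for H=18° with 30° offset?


Base hue: 18°
Left analog: (18 - 30) mod 360 = 348°
Right analog: (18 + 30) mod 360 = 48°
Analogous hues = 348° and 48°


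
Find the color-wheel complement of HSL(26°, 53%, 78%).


Complement = opposite side of color wheel = hue + 180°
H' = (26 + 180) mod 360 = 206°
S and L unchanged.
= HSL(206°, 53%, 78%)


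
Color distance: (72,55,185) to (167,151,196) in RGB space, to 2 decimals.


d = √[(R₁-R₂)² + (G₁-G₂)² + (B₁-B₂)²]
d = √[(72-167)² + (55-151)² + (185-196)²]
d = √[9025 + 9216 + 121]
d = √18362
d ≈ 135.51


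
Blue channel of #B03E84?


Color: #B03E84
R = B0 = 176
G = 3E = 62
B = 84 = 132
Blue = 132


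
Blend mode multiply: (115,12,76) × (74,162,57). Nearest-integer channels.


Multiply: C = A×B/255, rounded to nearest integer
R: 115×74/255 = 8510/255 ≈ 33.373 → 33
G: 12×162/255 = 1944/255 ≈ 7.624 → 8
B: 76×57/255 = 4332/255 ≈ 16.988 → 17
= RGB(33, 8, 17)


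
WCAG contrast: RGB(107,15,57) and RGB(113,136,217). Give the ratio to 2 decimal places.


Linearize each sRGB channel c=v/255: c/12.92 if c ≤ 0.04045 else ((c+0.055)/1.055)^2.4
L = 0.2126×R_lin + 0.7152×G_lin + 0.0722×B_lin
Color 1 (107,15,57):
  R=107: 107/255≈0.4196 > 0.04045 → ((0.4196+0.055)/1.055)^2.4 ≈ 0.14703
  G=15: 15/255≈0.0588 > 0.04045 → ((0.0588+0.055)/1.055)^2.4 ≈ 0.00478
  B=57: 57/255≈0.2235 > 0.04045 → ((0.2235+0.055)/1.055)^2.4 ≈ 0.04092
  L1 = 0.2126×0.14703 + 0.7152×0.00478 + 0.0722×0.04092 ≈ 0.03763
Color 2 (113,136,217):
  R=113: 113/255≈0.4431 > 0.04045 → ((0.4431+0.055)/1.055)^2.4 ≈ 0.16513
  G=136: 136/255≈0.5333 > 0.04045 → ((0.5333+0.055)/1.055)^2.4 ≈ 0.24620
  B=217: 217/255≈0.8510 > 0.04045 → ((0.8510+0.055)/1.055)^2.4 ≈ 0.69387
  L2 = 0.2126×0.16513 + 0.7152×0.24620 + 0.0722×0.69387 ≈ 0.26129
Lighter = 0.26129, Darker = 0.03763
Ratio = (L_lighter + 0.05) / (L_darker + 0.05)
Ratio = (0.26129 + 0.05) / (0.03763 + 0.05) = 0.31129 / 0.08763 ≈ 3.5524
Ratio ≈ 3.55:1


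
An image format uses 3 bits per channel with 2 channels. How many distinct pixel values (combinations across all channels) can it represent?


Total bits = 3 bits/channel × 2 channels = 6 bits
Distinct pixel values = 2^6
= 64 pixel values


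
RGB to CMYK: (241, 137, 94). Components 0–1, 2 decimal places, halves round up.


R'=241/255≈0.9451, G'=137/255≈0.5373, B'=94/255≈0.3686
K = 1 - max(R',G',B') = 1 - 241/255 = 14/255 = 0.05490… → 0.05
(1-R'-K)/(1-K) simplifies to (max-R)/max with max = 241:
C = (241-241)/241 = 0/241 = 0 → 0.00
M = (241-137)/241 = 104/241 = 0.43153… → 0.43
Y = (241-94)/241 = 147/241 = 0.60995… → 0.61
= CMYK(0.00, 0.43, 0.61, 0.05)


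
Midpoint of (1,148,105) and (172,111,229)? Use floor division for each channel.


Midpoint: each channel = ⌊(C₁+C₂)/2⌋
R: ⌊(1+172)/2⌋ = 86
G: ⌊(148+111)/2⌋ = 129
B: ⌊(105+229)/2⌋ = 167
= RGB(86, 129, 167)


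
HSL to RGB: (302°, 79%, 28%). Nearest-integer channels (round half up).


H=302°, S=0.79, L=0.28
C = (1-|2L-1|)×S = (1-|-0.44|)×0.79 = 0.4424
H' = H/60 = 302/60 ≈ 5.0333; X = C×(1-|H' mod 2 - 1|) ≈ 0.4277
m = L - C/2 = 0.28 - 0.2212 = 0.0588
Sector ⌊H'⌋ = 5 → (R',G',B') = (0.4424, 0.0, ≈0.4277)
RGB = ((R'+m)×255, (G'+m)×255, (B'+m)×255) = (127.806, 14.994, 124.0456)
Round half up → RGB(128, 15, 124)


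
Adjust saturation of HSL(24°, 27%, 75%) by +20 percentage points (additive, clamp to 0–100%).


Original S = 27%
Adjustment = +20 percentage points
New S = 27 + (20) = 47
Clamp to [0, 100] → 47
= HSL(24°, 47%, 75%)


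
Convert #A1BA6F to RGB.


A1 → 161 (R)
BA → 186 (G)
6F → 111 (B)
= RGB(161, 186, 111)


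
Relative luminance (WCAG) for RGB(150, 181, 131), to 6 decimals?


Linearize each channel (sRGB transfer function): c = v/255; c_lin = c/12.92 if c ≤ 0.04045, else ((c+0.055)/1.055)^2.4
  R: 150/255 ≈ 0.588235 > 0.04045 → ((0.588235+0.055)/1.055)^2.4 ≈ 0.304987
  G: 181/255 ≈ 0.709804 > 0.04045 → ((0.709804+0.055)/1.055)^2.4 ≈ 0.462077
  B: 131/255 ≈ 0.513725 > 0.04045 → ((0.513725+0.055)/1.055)^2.4 ≈ 0.226966
R_lin = 0.304987, G_lin = 0.462077, B_lin = 0.226966
L = 0.2126×R + 0.7152×G + 0.0722×B
L = 0.2126×0.304987 + 0.7152×0.462077 + 0.0722×0.226966
L ≈ 0.411705


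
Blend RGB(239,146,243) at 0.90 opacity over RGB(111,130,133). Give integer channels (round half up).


C = α×F + (1-α)×B, with 1-α = 0.10
R: 0.90×239 + 0.10×111 = 215.10 + 11.10 = 226.20 → 226
G: 0.90×146 + 0.10×130 = 131.40 + 13.00 = 144.40 → 144
B: 0.90×243 + 0.10×133 = 218.70 + 13.30 = 232.00 → 232
= RGB(226, 144, 232)


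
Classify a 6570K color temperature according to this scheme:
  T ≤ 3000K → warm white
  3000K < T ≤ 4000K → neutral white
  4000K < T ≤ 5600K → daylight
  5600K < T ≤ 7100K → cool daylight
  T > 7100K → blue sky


Temperature: 6570K
5600K < 6570K ≤ 7100K → cool daylight
Classification: cool daylight


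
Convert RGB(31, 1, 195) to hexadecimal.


R = 31 → 1F (hex)
G = 1 → 01 (hex)
B = 195 → C3 (hex)
Hex = #1F01C3


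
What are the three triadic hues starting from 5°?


Triadic: equally spaced at 120° intervals
H1 = 5°
H2 = (5 + 120) mod 360 = 125°
H3 = (5 + 240) mod 360 = 245°
Triadic = 5°, 125°, 245°


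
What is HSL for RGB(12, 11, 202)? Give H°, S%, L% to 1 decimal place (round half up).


Normalize: R'=12/255≈0.0471, G'=11/255≈0.0431, B'=202/255≈0.7922
Max=202/255, Min=11/255, Δ=Max-Min=191/255
L = (Max+Min)/2 = (202+11)/510 = 213/510 = 0.41764… → L = 41.8%
L ≤ 0.5 → S = Δ/(Max+Min) = 191/(202+11) = 191/213 = 0.89671… → S = 89.7%
(the 1/255 factors cancel in S and H, so raw channel differences can be used)
Max is B' → H = 60 × ((R-G)/Δ + 4) = 60 × ((12-11)/191 + 4)
  1/191 + 4 = 0.0052… + 4 = 4.0052…
  H = 60 × 4.0052… = 240.314…° → H = 240.3°
= HSL(240.3°, 89.7%, 41.8%)


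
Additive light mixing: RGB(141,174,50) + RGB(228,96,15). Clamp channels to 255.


Additive: each channel = min(255, C₁+C₂)
R: 141+228 = 369 → 255
G: 174+96 = 270 → 255
B: 50+15 = 65 → 65
= RGB(255, 255, 65)


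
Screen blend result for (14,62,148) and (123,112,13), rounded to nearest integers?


Screen: C = 255 - (255-A)×(255-B)/255, rounded to nearest integer
R: 255 - (255-14)×(255-123)/255 = 255 - 31812/255 ≈ 255 - 124.753 = 130.247 → 130
G: 255 - (255-62)×(255-112)/255 = 255 - 27599/255 ≈ 255 - 108.231 = 146.769 → 147
B: 255 - (255-148)×(255-13)/255 = 255 - 25894/255 ≈ 255 - 101.545 = 153.455 → 153
= RGB(130, 147, 153)


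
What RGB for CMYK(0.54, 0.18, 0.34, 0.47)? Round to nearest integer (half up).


R = 255 × (1-C) × (1-K) = 255 × 0.46 × 0.53 = 62.169 → 62
G = 255 × (1-M) × (1-K) = 255 × 0.82 × 0.53 = 110.823 → 111
B = 255 × (1-Y) × (1-K) = 255 × 0.66 × 0.53 = 89.199 → 89
= RGB(62, 111, 89)


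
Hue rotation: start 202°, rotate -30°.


New hue = (H + rotation) mod 360
New hue = (202 -30) mod 360
= 172 mod 360
= 172°


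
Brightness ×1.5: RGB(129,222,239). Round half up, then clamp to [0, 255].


Multiply each channel by 1.5, round half up, clamp to [0, 255]
R: 129×1.5 = 193.5 → round → 194
G: 222×1.5 = 333 → clamp → 255
B: 239×1.5 = 358.5 → round → 359 → clamp → 255
= RGB(194, 255, 255)


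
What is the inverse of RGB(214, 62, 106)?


Invert: (255-R, 255-G, 255-B)
R: 255-214 = 41
G: 255-62 = 193
B: 255-106 = 149
= RGB(41, 193, 149)


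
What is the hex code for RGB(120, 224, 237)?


R = 120 → 78 (hex)
G = 224 → E0 (hex)
B = 237 → ED (hex)
Hex = #78E0ED


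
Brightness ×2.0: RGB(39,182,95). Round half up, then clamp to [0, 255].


Multiply each channel by 2.0, round half up, clamp to [0, 255]
R: 39×2.0 = 78
G: 182×2.0 = 364 → clamp → 255
B: 95×2.0 = 190
= RGB(78, 255, 190)


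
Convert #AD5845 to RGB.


AD → 173 (R)
58 → 88 (G)
45 → 69 (B)
= RGB(173, 88, 69)


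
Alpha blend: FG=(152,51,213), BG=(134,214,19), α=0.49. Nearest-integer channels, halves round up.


C = α×F + (1-α)×B, with 1-α = 0.51
R: 0.49×152 + 0.51×134 = 74.48 + 68.34 = 142.82 → 143
G: 0.49×51 + 0.51×214 = 24.99 + 109.14 = 134.13 → 134
B: 0.49×213 + 0.51×19 = 104.37 + 9.69 = 114.06 → 114
= RGB(143, 134, 114)


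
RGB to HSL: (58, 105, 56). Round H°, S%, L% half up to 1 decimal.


Normalize: R'=58/255≈0.2275, G'=105/255≈0.4118, B'=56/255≈0.2196
Max=105/255, Min=56/255, Δ=Max-Min=49/255
L = (Max+Min)/2 = (105+56)/510 = 161/510 = 0.31568… → L = 31.6%
L ≤ 0.5 → S = Δ/(Max+Min) = 49/(105+56) = 49/161 = 0.30434… → S = 30.4%
(the 1/255 factors cancel in S and H, so raw channel differences can be used)
Max is G' → H = 60 × ((B-R)/Δ + 2) = 60 × ((56-58)/49 + 2)
  -2/49 + 2 = -0.0408… + 2 = 1.9591…
  H = 60 × 1.9591… = 117.551…° → H = 117.6°
= HSL(117.6°, 30.4%, 31.6%)


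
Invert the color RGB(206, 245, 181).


Invert: (255-R, 255-G, 255-B)
R: 255-206 = 49
G: 255-245 = 10
B: 255-181 = 74
= RGB(49, 10, 74)


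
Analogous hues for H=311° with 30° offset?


Base hue: 311°
Left analog: (311 - 30) mod 360 = 281°
Right analog: (311 + 30) mod 360 = 341°
Analogous hues = 281° and 341°


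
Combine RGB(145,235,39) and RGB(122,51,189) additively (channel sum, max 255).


Additive: each channel = min(255, C₁+C₂)
R: 145+122 = 267 → 255
G: 235+51 = 286 → 255
B: 39+189 = 228 → 228
= RGB(255, 255, 228)


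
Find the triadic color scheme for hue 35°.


Triadic: equally spaced at 120° intervals
H1 = 35°
H2 = (35 + 120) mod 360 = 155°
H3 = (35 + 240) mod 360 = 275°
Triadic = 35°, 155°, 275°


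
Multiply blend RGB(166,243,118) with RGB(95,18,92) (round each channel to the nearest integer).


Multiply: C = A×B/255, rounded to nearest integer
R: 166×95/255 = 15770/255 ≈ 61.843 → 62
G: 243×18/255 = 4374/255 ≈ 17.153 → 17
B: 118×92/255 = 10856/255 ≈ 42.573 → 43
= RGB(62, 17, 43)


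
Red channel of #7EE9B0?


Color: #7EE9B0
R = 7E = 126
G = E9 = 233
B = B0 = 176
Red = 126


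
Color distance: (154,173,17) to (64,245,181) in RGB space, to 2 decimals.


d = √[(R₁-R₂)² + (G₁-G₂)² + (B₁-B₂)²]
d = √[(154-64)² + (173-245)² + (17-181)²]
d = √[8100 + 5184 + 26896]
d = √40180
d ≈ 200.45


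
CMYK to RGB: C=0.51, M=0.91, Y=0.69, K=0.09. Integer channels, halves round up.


R = 255 × (1-C) × (1-K) = 255 × 0.49 × 0.91 = 113.7045 → 114
G = 255 × (1-M) × (1-K) = 255 × 0.09 × 0.91 = 20.8845 → 21
B = 255 × (1-Y) × (1-K) = 255 × 0.31 × 0.91 = 71.9355 → 72
= RGB(114, 21, 72)


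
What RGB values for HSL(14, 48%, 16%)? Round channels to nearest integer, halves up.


H=14°, S=0.48, L=0.16
C = (1-|2L-1|)×S = (1-|-0.68|)×0.48 = 0.1536
H' = H/60 = 14/60 ≈ 0.2333; X = C×(1-|H' mod 2 - 1|) = 0.03584
m = L - C/2 = 0.16 - 0.0768 = 0.0832
Sector ⌊H'⌋ = 0 → (R',G',B') = (0.1536, 0.03584, 0.0)
RGB = ((R'+m)×255, (G'+m)×255, (B'+m)×255) = (60.384, 30.3552, 21.216)
Round half up → RGB(60, 30, 21)


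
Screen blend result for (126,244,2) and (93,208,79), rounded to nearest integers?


Screen: C = 255 - (255-A)×(255-B)/255, rounded to nearest integer
R: 255 - (255-126)×(255-93)/255 = 255 - 20898/255 ≈ 255 - 81.953 = 173.047 → 173
G: 255 - (255-244)×(255-208)/255 = 255 - 517/255 ≈ 255 - 2.027 = 252.973 → 253
B: 255 - (255-2)×(255-79)/255 = 255 - 44528/255 ≈ 255 - 174.620 = 80.380 → 80
= RGB(173, 253, 80)


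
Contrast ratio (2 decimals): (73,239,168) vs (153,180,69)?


Linearize each sRGB channel c=v/255: c/12.92 if c ≤ 0.04045 else ((c+0.055)/1.055)^2.4
L = 0.2126×R_lin + 0.7152×G_lin + 0.0722×B_lin
Color 1 (73,239,168):
  R=73: 73/255≈0.2863 > 0.04045 → ((0.2863+0.055)/1.055)^2.4 ≈ 0.06663
  G=239: 239/255≈0.9373 > 0.04045 → ((0.9373+0.055)/1.055)^2.4 ≈ 0.86316
  B=168: 168/255≈0.6588 > 0.04045 → ((0.6588+0.055)/1.055)^2.4 ≈ 0.39157
  L1 = 0.2126×0.06663 + 0.7152×0.86316 + 0.0722×0.39157 ≈ 0.65977
Color 2 (153,180,69):
  R=153: 153/255≈0.6000 > 0.04045 → ((0.6000+0.055)/1.055)^2.4 ≈ 0.31855
  G=180: 180/255≈0.7059 > 0.04045 → ((0.7059+0.055)/1.055)^2.4 ≈ 0.45641
  B=69: 69/255≈0.2706 > 0.04045 → ((0.2706+0.055)/1.055)^2.4 ≈ 0.05951
  L2 = 0.2126×0.31855 + 0.7152×0.45641 + 0.0722×0.05951 ≈ 0.39844
Lighter = 0.65977, Darker = 0.39844
Ratio = (L_lighter + 0.05) / (L_darker + 0.05)
Ratio = (0.65977 + 0.05) / (0.39844 + 0.05) = 0.70977 / 0.44844 ≈ 1.5827
Ratio ≈ 1.58:1


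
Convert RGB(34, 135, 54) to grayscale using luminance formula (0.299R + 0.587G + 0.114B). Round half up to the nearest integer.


Gray = 0.299×R + 0.587×G + 0.114×B
Gray = 0.299×34 + 0.587×135 + 0.114×54
Gray = 10.166 + 79.245 + 6.156
Gray = 95.567 → round half up → 96
Gray = 96


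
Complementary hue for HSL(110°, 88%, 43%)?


Complement = opposite side of color wheel = hue + 180°
H' = (110 + 180) mod 360 = 290°
S and L unchanged.
= HSL(290°, 88%, 43%)


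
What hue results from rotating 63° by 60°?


New hue = (H + rotation) mod 360
New hue = (63 + 60) mod 360
= 123 mod 360
= 123°


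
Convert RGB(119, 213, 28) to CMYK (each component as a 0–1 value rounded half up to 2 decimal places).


R'=119/255≈0.4667, G'=213/255≈0.8353, B'=28/255≈0.1098
K = 1 - max(R',G',B') = 1 - 213/255 = 42/255 = 0.16470… → 0.16
(1-R'-K)/(1-K) simplifies to (max-R)/max with max = 213:
C = (213-119)/213 = 94/213 = 0.44131… → 0.44
M = (213-213)/213 = 0/213 = 0 → 0.00
Y = (213-28)/213 = 185/213 = 0.86854… → 0.87
= CMYK(0.44, 0.00, 0.87, 0.16)


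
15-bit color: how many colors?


Colors = 2^bits = 2^15
= 32,768 colors


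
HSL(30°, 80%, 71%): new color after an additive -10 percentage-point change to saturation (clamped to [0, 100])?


Original S = 80%
Adjustment = -10 percentage points
New S = 80 + (-10) = 70
Clamp to [0, 100] → 70
= HSL(30°, 70%, 71%)


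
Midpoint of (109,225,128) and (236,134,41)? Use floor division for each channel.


Midpoint: each channel = ⌊(C₁+C₂)/2⌋
R: ⌊(109+236)/2⌋ = 172
G: ⌊(225+134)/2⌋ = 179
B: ⌊(128+41)/2⌋ = 84
= RGB(172, 179, 84)


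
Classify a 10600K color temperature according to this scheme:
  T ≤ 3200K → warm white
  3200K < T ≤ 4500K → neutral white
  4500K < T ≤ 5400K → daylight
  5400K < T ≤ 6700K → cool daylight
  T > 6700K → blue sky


Temperature: 10600K
10600K > 6700K → blue sky
Classification: blue sky


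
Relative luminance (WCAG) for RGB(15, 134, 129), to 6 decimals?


Linearize each channel (sRGB transfer function): c = v/255; c_lin = c/12.92 if c ≤ 0.04045, else ((c+0.055)/1.055)^2.4
  R: 15/255 ≈ 0.058824 > 0.04045 → ((0.058824+0.055)/1.055)^2.4 ≈ 0.004777
  G: 134/255 ≈ 0.525490 > 0.04045 → ((0.525490+0.055)/1.055)^2.4 ≈ 0.238398
  B: 129/255 ≈ 0.505882 > 0.04045 → ((0.505882+0.055)/1.055)^2.4 ≈ 0.219526
R_lin = 0.004777, G_lin = 0.238398, B_lin = 0.219526
L = 0.2126×R + 0.7152×G + 0.0722×B
L = 0.2126×0.004777 + 0.7152×0.238398 + 0.0722×0.219526
L ≈ 0.187367


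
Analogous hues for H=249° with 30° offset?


Base hue: 249°
Left analog: (249 - 30) mod 360 = 219°
Right analog: (249 + 30) mod 360 = 279°
Analogous hues = 219° and 279°


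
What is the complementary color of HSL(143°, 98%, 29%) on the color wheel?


Complement = opposite side of color wheel = hue + 180°
H' = (143 + 180) mod 360 = 323°
S and L unchanged.
= HSL(323°, 98%, 29%)


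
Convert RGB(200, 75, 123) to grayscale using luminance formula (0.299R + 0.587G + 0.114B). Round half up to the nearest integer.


Gray = 0.299×R + 0.587×G + 0.114×B
Gray = 0.299×200 + 0.587×75 + 0.114×123
Gray = 59.800 + 44.025 + 14.022
Gray = 117.847 → round half up → 118
Gray = 118


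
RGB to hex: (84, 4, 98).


R = 84 → 54 (hex)
G = 4 → 04 (hex)
B = 98 → 62 (hex)
Hex = #540462


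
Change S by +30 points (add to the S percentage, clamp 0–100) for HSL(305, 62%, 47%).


Original S = 62%
Adjustment = +30 percentage points
New S = 62 + (30) = 92
Clamp to [0, 100] → 92
= HSL(305°, 92%, 47%)


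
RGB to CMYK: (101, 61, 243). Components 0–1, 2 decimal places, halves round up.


R'=101/255≈0.3961, G'=61/255≈0.2392, B'=243/255≈0.9529
K = 1 - max(R',G',B') = 1 - 243/255 = 12/255 = 0.04705… → 0.05
(1-R'-K)/(1-K) simplifies to (max-R)/max with max = 243:
C = (243-101)/243 = 142/243 = 0.58436… → 0.58
M = (243-61)/243 = 182/243 = 0.74897… → 0.75
Y = (243-243)/243 = 0/243 = 0 → 0.00
= CMYK(0.58, 0.75, 0.00, 0.05)


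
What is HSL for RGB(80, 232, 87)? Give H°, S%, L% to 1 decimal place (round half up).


Normalize: R'=80/255≈0.3137, G'=232/255≈0.9098, B'=87/255≈0.3412
Max=232/255, Min=80/255, Δ=Max-Min=152/255
L = (Max+Min)/2 = (232+80)/510 = 312/510 = 0.61176… → L = 61.2%
L > 0.5 → S = Δ/(2-Max-Min) = 152/(510-232-80) = 152/198 = 0.76767… → S = 76.8%
(the 1/255 factors cancel in S and H, so raw channel differences can be used)
Max is G' → H = 60 × ((B-R)/Δ + 2) = 60 × ((87-80)/152 + 2)
  7/152 + 2 = 0.0460… + 2 = 2.0460…
  H = 60 × 2.0460… = 122.763…° → H = 122.8°
= HSL(122.8°, 76.8%, 61.2%)


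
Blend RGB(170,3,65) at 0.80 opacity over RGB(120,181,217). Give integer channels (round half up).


C = α×F + (1-α)×B, with 1-α = 0.20
R: 0.80×170 + 0.20×120 = 136.00 + 24.00 = 160.00 → 160
G: 0.80×3 + 0.20×181 = 2.40 + 36.20 = 38.60 → 39
B: 0.80×65 + 0.20×217 = 52.00 + 43.40 = 95.40 → 95
= RGB(160, 39, 95)


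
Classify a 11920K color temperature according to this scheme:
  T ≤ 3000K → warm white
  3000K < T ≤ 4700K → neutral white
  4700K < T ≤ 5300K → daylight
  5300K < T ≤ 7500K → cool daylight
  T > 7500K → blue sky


Temperature: 11920K
11920K > 7500K → blue sky
Classification: blue sky


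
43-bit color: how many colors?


Colors = 2^bits = 2^43
= 8,796,093,022,208 colors


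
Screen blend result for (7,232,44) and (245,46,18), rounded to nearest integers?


Screen: C = 255 - (255-A)×(255-B)/255, rounded to nearest integer
R: 255 - (255-7)×(255-245)/255 = 255 - 2480/255 ≈ 255 - 9.725 = 245.275 → 245
G: 255 - (255-232)×(255-46)/255 = 255 - 4807/255 ≈ 255 - 18.851 = 236.149 → 236
B: 255 - (255-44)×(255-18)/255 = 255 - 50007/255 ≈ 255 - 196.106 = 58.894 → 59
= RGB(245, 236, 59)
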